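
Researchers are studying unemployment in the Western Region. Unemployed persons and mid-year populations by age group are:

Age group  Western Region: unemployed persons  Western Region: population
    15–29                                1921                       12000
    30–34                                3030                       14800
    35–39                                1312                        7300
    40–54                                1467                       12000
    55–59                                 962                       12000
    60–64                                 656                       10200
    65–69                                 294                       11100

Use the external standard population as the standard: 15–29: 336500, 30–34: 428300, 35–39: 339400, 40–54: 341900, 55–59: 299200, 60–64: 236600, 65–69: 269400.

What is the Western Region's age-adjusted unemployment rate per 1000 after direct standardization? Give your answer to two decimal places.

129.12

Age-specific rates per 1000 for the Western Region: 160.083, 204.730, 179.726, 122.250, 80.167, 64.314, 26.486.
Standard total = 2251300; weights = 0.1495, 0.1902, 0.1508, 0.1519, 0.1329, 0.1051, 0.1197.
Standardized rate: 0.1495×160.083 + 0.1902×204.730 + 0.1508×179.726 + 0.1519×122.250 + 0.1329×80.167 + 0.1051×64.314 + 0.1197×26.486 = 129.1201 per 1000.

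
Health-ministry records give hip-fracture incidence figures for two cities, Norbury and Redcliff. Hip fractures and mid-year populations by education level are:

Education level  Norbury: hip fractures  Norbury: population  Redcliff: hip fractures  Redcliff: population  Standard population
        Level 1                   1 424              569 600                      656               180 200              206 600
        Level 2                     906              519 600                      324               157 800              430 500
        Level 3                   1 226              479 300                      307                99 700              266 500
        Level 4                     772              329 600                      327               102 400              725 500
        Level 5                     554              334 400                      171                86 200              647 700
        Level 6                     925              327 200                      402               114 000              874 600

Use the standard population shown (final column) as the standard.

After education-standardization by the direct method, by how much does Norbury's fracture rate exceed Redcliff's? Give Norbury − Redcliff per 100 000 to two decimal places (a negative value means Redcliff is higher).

Education-specific rates per 100 000 for Norbury: 250.00, 174.36, 255.79, 234.22, 165.67, 282.70.
For Redcliff: 364.04, 205.32, 307.92, 319.34, 198.38, 352.63.
Standard total = 3 151 400; weights = 0.0656, 0.1366, 0.0846, 0.2302, 0.2055, 0.2775.
Norbury: 0.0656×250.00 + 0.1366×174.36 + 0.0846×255.79 + 0.2302×234.22 + 0.2055×165.67 + 0.2775×282.70 = 228.2688 per 100 000.
Redcliff: 0.0656×364.04 + 0.1366×205.32 + 0.0846×307.92 + 0.2302×319.34 + 0.2055×198.38 + 0.2775×352.63 = 290.1066 per 100 000.
Difference = 228.2688 − 290.1066 = -61.8378.

-61.84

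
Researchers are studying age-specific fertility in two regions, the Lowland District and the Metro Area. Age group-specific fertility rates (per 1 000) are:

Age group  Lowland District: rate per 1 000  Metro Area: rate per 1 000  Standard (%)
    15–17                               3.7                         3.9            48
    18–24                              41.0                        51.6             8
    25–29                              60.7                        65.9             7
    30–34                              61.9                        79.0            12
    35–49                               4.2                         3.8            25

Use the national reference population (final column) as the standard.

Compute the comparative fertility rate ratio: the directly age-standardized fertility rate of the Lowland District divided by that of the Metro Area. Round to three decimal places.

Standard weights: 0.48, 0.08, 0.07, 0.12, 0.25.
The Lowland District: 0.4800×3.7 + 0.0800×41.0 + 0.0700×60.7 + 0.1200×61.9 + 0.2500×4.2 = 17.7830 per 1 000.
The Metro Area: 0.4800×3.9 + 0.0800×51.6 + 0.0700×65.9 + 0.1200×79.0 + 0.2500×3.8 = 21.0430 per 1 000.
Ratio = 17.7830 ÷ 21.0430 = 0.84508.

0.845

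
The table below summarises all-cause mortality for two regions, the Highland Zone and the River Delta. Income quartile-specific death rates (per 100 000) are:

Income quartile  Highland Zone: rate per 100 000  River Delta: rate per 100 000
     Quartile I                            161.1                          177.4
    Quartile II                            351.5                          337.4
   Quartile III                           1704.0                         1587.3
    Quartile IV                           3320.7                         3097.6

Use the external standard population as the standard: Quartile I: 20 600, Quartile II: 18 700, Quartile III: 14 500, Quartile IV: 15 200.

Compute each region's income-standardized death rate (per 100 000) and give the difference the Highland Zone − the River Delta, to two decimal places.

Standard total = 69 000; weights = 0.2986, 0.2710, 0.2101, 0.2203.
The Highland Zone: 0.2986×161.1 + 0.2710×351.5 + 0.2101×1704.0 + 0.2203×3320.7 = 1232.9616 per 100 000.
The River Delta: 0.2986×177.4 + 0.2710×337.4 + 0.2101×1587.3 + 0.2203×3097.6 = 1160.3361 per 100 000.
Difference = 1232.9616 − 1160.3361 = 72.6255.

72.63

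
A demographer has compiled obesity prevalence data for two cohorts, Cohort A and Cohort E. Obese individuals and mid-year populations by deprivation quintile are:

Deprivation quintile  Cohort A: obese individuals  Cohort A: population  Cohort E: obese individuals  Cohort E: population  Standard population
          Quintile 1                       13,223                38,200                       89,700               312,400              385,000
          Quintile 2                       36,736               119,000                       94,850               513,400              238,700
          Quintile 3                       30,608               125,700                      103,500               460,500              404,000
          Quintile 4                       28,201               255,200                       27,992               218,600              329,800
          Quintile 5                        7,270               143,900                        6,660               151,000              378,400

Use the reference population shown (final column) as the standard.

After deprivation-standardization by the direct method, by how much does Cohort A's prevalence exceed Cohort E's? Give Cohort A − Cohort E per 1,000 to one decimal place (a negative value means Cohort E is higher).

32.6

Deprivation-specific rates per 1,000 for Cohort A: 346.152, 308.706, 243.500, 110.505, 50.521.
For Cohort E: 287.132, 184.749, 224.756, 128.051, 44.106.
Standard total = 1,735,900; weights = 0.2218, 0.1375, 0.2327, 0.1900, 0.2180.
Cohort A: 0.2218×346.152 + 0.1375×308.706 + 0.2327×243.500 + 0.1900×110.505 + 0.2180×50.521 = 207.8994 per 1,000.
Cohort E: 0.2218×287.132 + 0.1375×184.749 + 0.2327×224.756 + 0.1900×128.051 + 0.2180×44.106 = 175.3371 per 1,000.
Difference = 207.8994 − 175.3371 = 32.5624.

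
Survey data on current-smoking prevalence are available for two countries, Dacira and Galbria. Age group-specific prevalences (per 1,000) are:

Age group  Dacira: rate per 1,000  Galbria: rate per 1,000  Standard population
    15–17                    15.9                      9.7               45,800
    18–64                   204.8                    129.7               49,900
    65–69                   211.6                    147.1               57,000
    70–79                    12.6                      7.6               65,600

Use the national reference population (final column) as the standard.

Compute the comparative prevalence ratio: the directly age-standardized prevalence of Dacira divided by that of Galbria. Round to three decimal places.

1.509

Standard total = 218,300; weights = 0.2098, 0.2286, 0.2611, 0.3005.
Dacira: 0.2098×15.9 + 0.2286×204.8 + 0.2611×211.6 + 0.3005×12.6 = 109.1869 per 1,000.
Galbria: 0.2098×9.7 + 0.2286×129.7 + 0.2611×147.1 + 0.3005×7.6 = 72.3754 per 1,000.
Ratio = 109.1869 ÷ 72.3754 = 1.50862.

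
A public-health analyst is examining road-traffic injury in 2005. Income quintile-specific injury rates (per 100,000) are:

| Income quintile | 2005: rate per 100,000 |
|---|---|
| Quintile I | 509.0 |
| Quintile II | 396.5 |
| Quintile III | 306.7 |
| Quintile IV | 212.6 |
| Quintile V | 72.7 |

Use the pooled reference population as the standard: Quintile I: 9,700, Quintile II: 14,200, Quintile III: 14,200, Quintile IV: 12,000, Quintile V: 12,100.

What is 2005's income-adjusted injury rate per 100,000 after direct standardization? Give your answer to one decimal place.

295.1

Standard total = 62,200; weights = 0.1559, 0.2283, 0.2283, 0.1929, 0.1945.
Standardized rate: 0.1559×509.0 + 0.2283×396.5 + 0.2283×306.7 + 0.1929×212.6 + 0.1945×72.7 = 295.0741 per 100,000.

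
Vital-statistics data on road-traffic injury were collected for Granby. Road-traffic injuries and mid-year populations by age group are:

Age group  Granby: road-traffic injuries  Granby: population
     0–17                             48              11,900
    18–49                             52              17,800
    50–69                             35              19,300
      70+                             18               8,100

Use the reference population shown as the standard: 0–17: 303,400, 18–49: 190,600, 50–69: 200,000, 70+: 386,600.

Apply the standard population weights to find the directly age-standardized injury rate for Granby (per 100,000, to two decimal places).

Age-specific rates per 100,000 for Granby: 403.36, 292.13, 181.35, 222.22.
Standard total = 1,080,600; weights = 0.2808, 0.1764, 0.1851, 0.3578.
Standardized rate: 0.2808×403.36 + 0.1764×292.13 + 0.1851×181.35 + 0.3578×222.22 = 277.8468 per 100,000.

277.85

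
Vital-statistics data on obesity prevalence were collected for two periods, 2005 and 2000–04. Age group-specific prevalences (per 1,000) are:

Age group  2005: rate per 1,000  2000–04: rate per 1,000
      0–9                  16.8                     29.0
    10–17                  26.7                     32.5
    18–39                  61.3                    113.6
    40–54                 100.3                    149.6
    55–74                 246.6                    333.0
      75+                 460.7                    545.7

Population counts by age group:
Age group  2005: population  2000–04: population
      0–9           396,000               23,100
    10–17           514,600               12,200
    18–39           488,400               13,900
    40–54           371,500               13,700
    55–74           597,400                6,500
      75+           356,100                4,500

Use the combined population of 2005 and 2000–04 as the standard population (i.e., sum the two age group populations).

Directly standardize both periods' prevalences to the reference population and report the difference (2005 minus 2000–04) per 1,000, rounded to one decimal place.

Combined standard total = 2,797,900; weights = 0.1498, 0.1883, 0.1795, 0.1377, 0.2158, 0.1289.
2005: 0.1498×16.8 + 0.1883×26.7 + 0.1795×61.3 + 0.1377×100.3 + 0.2158×246.6 + 0.1289×460.7 = 144.9598 per 1,000.
2000–04: 0.1498×29.0 + 0.1883×32.5 + 0.1795×113.6 + 0.1377×149.6 + 0.2158×333.0 + 0.1289×545.7 = 193.6596 per 1,000.
Difference = 144.9598 − 193.6596 = -48.6998.

-48.7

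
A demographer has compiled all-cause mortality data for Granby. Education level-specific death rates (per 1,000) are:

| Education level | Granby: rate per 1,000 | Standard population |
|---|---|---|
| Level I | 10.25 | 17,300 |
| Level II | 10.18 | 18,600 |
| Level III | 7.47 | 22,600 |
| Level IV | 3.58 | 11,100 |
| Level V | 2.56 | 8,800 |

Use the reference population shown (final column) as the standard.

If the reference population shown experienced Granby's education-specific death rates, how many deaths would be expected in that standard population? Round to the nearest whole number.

598

Expected deaths = Σ (standard pop × education-specific rate ÷ 1,000)
= 17,300×10.25/1,000 + 18,600×10.18/1,000 + 22,600×7.47/1,000 + 11,100×3.58/1,000 + 8,800×2.56/1,000
= 177.32 + 189.35 + 168.82 + 39.74 + 22.53 = 597.76.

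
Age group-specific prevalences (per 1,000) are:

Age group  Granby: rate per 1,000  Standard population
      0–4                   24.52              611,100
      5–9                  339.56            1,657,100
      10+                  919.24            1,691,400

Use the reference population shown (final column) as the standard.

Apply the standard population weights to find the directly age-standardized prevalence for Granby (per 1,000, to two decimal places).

538.56

Standard total = 3,959,600; weights = 0.1543, 0.4185, 0.4272.
Standardized rate: 0.1543×24.52 + 0.4185×339.56 + 0.4272×919.24 = 538.5573 per 1,000.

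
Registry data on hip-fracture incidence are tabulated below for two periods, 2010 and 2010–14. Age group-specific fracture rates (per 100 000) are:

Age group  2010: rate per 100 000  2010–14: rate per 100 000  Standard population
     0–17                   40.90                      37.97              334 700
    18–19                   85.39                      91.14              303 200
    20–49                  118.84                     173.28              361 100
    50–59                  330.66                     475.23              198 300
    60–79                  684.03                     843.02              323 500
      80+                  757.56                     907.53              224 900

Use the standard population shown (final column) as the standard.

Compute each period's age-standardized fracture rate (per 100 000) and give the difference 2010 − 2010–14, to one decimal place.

Standard total = 1 745 700; weights = 0.1917, 0.1737, 0.2069, 0.1136, 0.1853, 0.1288.
2010: 0.1917×40.90 + 0.1737×85.39 + 0.2069×118.84 + 0.1136×330.66 + 0.1853×684.03 + 0.1288×757.56 = 309.1719 per 100 000.
2010–14: 0.1917×37.97 + 0.1737×91.14 + 0.2069×173.28 + 0.1136×475.23 + 0.1853×843.02 + 0.1288×907.53 = 386.0756 per 100 000.
Difference = 309.1719 − 386.0756 = -76.9037.

-76.9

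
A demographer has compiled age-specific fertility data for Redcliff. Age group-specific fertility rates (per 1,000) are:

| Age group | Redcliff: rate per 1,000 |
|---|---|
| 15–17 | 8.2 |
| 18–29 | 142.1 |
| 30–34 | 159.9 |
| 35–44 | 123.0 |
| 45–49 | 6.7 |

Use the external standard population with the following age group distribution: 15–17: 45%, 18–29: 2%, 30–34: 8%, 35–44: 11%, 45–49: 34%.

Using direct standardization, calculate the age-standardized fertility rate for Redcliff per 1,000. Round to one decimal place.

Standard weights: 0.45, 0.02, 0.08, 0.11, 0.34.
Standardized rate: 0.4500×8.2 + 0.0200×142.1 + 0.0800×159.9 + 0.1100×123.0 + 0.3400×6.7 = 35.1320 per 1,000.

35.1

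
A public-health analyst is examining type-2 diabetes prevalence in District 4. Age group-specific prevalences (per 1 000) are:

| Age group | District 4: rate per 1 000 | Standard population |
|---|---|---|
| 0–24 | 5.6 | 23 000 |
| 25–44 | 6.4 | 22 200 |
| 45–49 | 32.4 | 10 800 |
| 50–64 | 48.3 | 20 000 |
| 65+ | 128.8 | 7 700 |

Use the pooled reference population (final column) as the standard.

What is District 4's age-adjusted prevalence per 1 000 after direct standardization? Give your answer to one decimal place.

30.8

Standard total = 83 700; weights = 0.2748, 0.2652, 0.1290, 0.2389, 0.0920.
Standardized rate: 0.2748×5.6 + 0.2652×6.4 + 0.1290×32.4 + 0.2389×48.3 + 0.0920×128.8 = 30.8072 per 1 000.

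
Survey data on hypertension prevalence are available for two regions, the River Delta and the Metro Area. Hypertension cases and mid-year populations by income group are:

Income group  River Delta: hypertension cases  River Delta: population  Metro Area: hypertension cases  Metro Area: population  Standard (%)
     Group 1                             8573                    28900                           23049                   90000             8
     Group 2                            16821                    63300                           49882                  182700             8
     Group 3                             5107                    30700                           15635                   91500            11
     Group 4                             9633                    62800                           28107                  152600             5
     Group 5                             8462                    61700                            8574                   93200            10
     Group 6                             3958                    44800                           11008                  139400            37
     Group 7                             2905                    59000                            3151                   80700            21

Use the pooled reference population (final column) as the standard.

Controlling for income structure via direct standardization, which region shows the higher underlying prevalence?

River Delta

Income-specific rates per 1000 for the River Delta: 296.644, 265.735, 166.352, 153.392, 137.147, 88.348, 49.237.
For the Metro Area: 256.100, 273.027, 170.874, 184.187, 91.996, 78.967, 39.046.
Standard weights: 0.08, 0.08, 0.11, 0.05, 0.10, 0.37, 0.21.
The River Delta: 0.0800×296.644 + 0.0800×265.735 + 0.1100×166.352 + 0.0500×153.392 + 0.1000×137.147 + 0.3700×88.348 + 0.2100×49.237 = 127.7020 per 1000.
The Metro Area: 0.0800×256.100 + 0.0800×273.027 + 0.1100×170.874 + 0.0500×184.187 + 0.1000×91.996 + 0.3700×78.967 + 0.2100×39.046 = 116.9527 per 1000.
The crude rates (157.91 vs 167.94) would put the Metro Area higher, but that reflects its income composition; once standardized to a common income structure, the River Delta has the higher underlying rate.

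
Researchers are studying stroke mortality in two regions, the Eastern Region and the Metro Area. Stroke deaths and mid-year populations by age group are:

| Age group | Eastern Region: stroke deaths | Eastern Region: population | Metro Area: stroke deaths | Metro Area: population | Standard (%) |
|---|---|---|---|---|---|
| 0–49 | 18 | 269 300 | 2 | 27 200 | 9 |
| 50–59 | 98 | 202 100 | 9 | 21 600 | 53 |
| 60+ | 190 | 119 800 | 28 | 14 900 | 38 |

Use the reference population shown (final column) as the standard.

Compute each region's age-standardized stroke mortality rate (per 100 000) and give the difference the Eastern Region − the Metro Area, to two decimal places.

Age-specific rates per 100 000 for the Eastern Region: 6.68, 48.49, 158.60.
For the Metro Area: 7.35, 41.67, 187.92.
Standard weights: 0.09, 0.53, 0.38.
The Eastern Region: 0.0900×6.68 + 0.5300×48.49 + 0.3800×158.60 = 86.5688 per 100 000.
The Metro Area: 0.0900×7.35 + 0.5300×41.67 + 0.3800×187.92 = 94.1545 per 100 000.
Difference = 86.5688 − 94.1545 = -7.5857.

-7.59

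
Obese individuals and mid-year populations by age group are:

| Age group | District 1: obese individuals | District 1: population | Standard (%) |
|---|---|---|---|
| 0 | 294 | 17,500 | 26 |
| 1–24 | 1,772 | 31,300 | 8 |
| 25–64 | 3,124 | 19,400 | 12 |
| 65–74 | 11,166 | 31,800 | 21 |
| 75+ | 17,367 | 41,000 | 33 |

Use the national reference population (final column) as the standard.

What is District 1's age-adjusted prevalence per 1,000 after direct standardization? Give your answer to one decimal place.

Age-specific rates per 1,000 for District 1: 16.800, 56.613, 161.031, 351.132, 423.585.
Standard weights: 0.26, 0.08, 0.12, 0.21, 0.33.
Standardized rate: 0.2600×16.800 + 0.0800×56.613 + 0.1200×161.031 + 0.2100×351.132 + 0.3300×423.585 = 241.7417 per 1,000.

241.7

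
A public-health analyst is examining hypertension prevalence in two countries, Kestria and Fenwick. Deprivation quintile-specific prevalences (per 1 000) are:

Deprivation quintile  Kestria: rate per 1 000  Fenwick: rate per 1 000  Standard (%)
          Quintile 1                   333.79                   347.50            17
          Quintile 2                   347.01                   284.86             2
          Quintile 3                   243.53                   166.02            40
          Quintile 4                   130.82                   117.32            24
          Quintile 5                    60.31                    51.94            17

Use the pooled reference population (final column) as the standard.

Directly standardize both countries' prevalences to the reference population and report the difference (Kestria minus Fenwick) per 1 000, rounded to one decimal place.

Standard weights: 0.17, 0.02, 0.40, 0.24, 0.17.
Kestria: 0.1700×333.79 + 0.0200×347.01 + 0.4000×243.53 + 0.2400×130.82 + 0.1700×60.31 = 202.7460 per 1 000.
Fenwick: 0.1700×347.50 + 0.0200×284.86 + 0.4000×166.02 + 0.2400×117.32 + 0.1700×51.94 = 168.1668 per 1 000.
Difference = 202.7460 − 168.1668 = 34.5792.

34.6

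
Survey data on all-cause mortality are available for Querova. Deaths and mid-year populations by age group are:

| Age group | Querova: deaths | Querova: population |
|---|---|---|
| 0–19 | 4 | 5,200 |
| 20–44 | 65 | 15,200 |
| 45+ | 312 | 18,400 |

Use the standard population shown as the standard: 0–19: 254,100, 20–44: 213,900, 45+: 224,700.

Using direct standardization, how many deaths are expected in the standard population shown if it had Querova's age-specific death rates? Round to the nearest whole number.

Age-specific rates per 1,000 for Querova: 0.769, 4.276, 16.957.
Expected deaths = Σ (standard pop × age-specific rate ÷ 1,000)
= 254,100×0.769/1,000 + 213,900×4.276/1,000 + 224,700×16.957/1,000
= 195.46 + 914.70 + 3810.13 = 4920.30.

4920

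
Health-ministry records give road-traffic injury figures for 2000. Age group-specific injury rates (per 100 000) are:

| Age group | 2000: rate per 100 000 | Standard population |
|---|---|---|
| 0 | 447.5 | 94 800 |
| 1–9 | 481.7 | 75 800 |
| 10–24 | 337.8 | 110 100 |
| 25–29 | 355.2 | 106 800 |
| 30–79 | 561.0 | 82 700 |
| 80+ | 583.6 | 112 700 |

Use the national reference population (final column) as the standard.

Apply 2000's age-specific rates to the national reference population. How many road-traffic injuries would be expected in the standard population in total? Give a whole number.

2662

Expected road-traffic injuries = Σ (standard pop × age-specific rate ÷ 100 000)
= 94 800×447.5/100 000 + 75 800×481.7/100 000 + 110 100×337.8/100 000 + 106 800×355.2/100 000 + 82 700×561.0/100 000 + 112 700×583.6/100 000
= 424.23 + 365.13 + 371.92 + 379.35 + 463.95 + 657.72 = 2662.29.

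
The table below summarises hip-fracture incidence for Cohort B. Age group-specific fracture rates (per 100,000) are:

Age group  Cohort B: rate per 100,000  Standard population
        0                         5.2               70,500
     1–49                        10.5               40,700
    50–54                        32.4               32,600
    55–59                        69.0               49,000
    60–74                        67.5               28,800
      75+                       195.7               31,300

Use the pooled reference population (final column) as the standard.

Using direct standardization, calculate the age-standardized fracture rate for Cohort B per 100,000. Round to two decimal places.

Standard total = 252,900; weights = 0.2788, 0.1609, 0.1289, 0.1938, 0.1139, 0.1238.
Standardized rate: 0.2788×5.2 + 0.1609×10.5 + 0.1289×32.4 + 0.1938×69.0 + 0.1139×67.5 + 0.1238×195.7 = 52.5923 per 100,000.

52.59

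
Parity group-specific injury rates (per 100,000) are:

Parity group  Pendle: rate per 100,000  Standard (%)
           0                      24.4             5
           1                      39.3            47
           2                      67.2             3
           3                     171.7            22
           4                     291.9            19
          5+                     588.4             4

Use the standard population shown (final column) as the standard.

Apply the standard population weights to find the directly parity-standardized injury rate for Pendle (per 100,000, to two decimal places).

138.48

Standard weights: 0.05, 0.47, 0.03, 0.22, 0.19, 0.04.
Standardized rate: 0.0500×24.4 + 0.4700×39.3 + 0.0300×67.2 + 0.2200×171.7 + 0.1900×291.9 + 0.0400×588.4 = 138.4780 per 100,000.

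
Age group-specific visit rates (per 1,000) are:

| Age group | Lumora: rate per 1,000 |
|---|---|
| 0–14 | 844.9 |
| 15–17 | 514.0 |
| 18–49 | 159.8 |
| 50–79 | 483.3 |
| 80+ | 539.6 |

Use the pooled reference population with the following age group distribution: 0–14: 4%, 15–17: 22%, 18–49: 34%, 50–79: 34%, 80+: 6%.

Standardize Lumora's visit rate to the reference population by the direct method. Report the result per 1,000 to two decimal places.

397.91

Standard weights: 0.04, 0.22, 0.34, 0.34, 0.06.
Standardized rate: 0.0400×844.9 + 0.2200×514.0 + 0.3400×159.8 + 0.3400×483.3 + 0.0600×539.6 = 397.9060 per 1,000.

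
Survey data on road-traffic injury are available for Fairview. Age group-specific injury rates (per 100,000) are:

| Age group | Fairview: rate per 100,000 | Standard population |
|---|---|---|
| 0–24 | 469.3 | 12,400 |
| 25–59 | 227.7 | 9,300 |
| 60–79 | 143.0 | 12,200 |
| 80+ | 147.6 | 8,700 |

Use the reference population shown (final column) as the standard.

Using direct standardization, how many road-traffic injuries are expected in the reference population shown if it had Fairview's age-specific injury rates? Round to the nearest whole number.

110

Expected road-traffic injuries = Σ (standard pop × age-specific rate ÷ 100,000)
= 12,400×469.3/100,000 + 9,300×227.7/100,000 + 12,200×143.0/100,000 + 8,700×147.6/100,000
= 58.19 + 21.18 + 17.45 + 12.84 = 109.66.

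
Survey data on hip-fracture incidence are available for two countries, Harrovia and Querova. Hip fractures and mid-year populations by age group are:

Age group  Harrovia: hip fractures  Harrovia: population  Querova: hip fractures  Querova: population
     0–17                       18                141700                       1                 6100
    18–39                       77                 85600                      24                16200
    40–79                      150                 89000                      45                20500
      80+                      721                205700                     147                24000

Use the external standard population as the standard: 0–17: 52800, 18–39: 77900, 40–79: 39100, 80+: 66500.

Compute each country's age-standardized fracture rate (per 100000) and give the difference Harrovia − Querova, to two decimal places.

Age-specific rates per 100000 for Harrovia: 12.70, 89.95, 168.54, 350.51.
For Querova: 16.39, 148.15, 219.51, 612.50.
Standard total = 236300; weights = 0.2234, 0.3297, 0.1655, 0.2814.
Harrovia: 0.2234×12.70 + 0.3297×89.95 + 0.1655×168.54 + 0.2814×350.51 = 159.0220 per 100000.
Querova: 0.2234×16.39 + 0.3297×148.15 + 0.1655×219.51 + 0.2814×612.50 = 261.1955 per 100000.
Difference = 159.0220 − 261.1955 = -102.1734.

-102.17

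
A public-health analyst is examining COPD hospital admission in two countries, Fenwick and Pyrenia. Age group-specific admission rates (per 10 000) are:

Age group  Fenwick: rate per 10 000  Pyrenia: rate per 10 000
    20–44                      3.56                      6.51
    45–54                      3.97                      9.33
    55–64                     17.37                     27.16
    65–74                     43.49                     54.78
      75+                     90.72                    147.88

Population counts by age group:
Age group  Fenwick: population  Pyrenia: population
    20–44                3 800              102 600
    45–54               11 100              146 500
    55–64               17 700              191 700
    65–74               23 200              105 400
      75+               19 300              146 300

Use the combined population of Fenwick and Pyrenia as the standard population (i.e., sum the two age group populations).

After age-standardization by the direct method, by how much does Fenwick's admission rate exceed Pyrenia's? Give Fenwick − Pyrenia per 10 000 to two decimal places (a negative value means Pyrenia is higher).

Combined standard total = 767 600; weights = 0.1386, 0.2053, 0.2728, 0.1675, 0.2157.
Fenwick: 0.1386×3.56 + 0.2053×3.97 + 0.2728×17.37 + 0.1675×43.49 + 0.2157×90.72 = 32.9049 per 10 000.
Pyrenia: 0.1386×6.51 + 0.2053×9.33 + 0.2728×27.16 + 0.1675×54.78 + 0.2157×147.88 = 51.3080 per 10 000.
Difference = 32.9049 − 51.3080 = -18.4031.

-18.40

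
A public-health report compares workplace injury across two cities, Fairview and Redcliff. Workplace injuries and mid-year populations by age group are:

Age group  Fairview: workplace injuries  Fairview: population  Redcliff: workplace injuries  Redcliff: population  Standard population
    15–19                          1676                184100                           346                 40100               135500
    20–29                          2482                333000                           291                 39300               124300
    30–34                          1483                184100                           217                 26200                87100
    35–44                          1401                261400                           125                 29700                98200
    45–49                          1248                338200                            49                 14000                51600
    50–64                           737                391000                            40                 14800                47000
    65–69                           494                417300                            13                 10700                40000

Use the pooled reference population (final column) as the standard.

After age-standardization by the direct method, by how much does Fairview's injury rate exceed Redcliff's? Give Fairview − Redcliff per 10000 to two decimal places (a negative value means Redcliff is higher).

Age-specific rates per 10000 for Fairview: 91.04, 74.53, 80.55, 53.60, 36.90, 18.85, 11.84.
For Redcliff: 86.28, 74.05, 82.82, 42.09, 35.00, 27.03, 12.15.
Standard total = 583700; weights = 0.2321, 0.2130, 0.1492, 0.1682, 0.0884, 0.0805, 0.0685.
Fairview: 0.2321×91.04 + 0.2130×74.53 + 0.1492×80.55 + 0.1682×53.60 + 0.0884×36.90 + 0.0805×18.85 + 0.0685×11.84 = 63.6340 per 10000.
Redcliff: 0.2321×86.28 + 0.2130×74.05 + 0.1492×82.82 + 0.1682×42.09 + 0.0884×35.00 + 0.0805×27.03 + 0.0685×12.15 = 61.3409 per 10000.
Difference = 63.6340 − 61.3409 = 2.2931.

2.29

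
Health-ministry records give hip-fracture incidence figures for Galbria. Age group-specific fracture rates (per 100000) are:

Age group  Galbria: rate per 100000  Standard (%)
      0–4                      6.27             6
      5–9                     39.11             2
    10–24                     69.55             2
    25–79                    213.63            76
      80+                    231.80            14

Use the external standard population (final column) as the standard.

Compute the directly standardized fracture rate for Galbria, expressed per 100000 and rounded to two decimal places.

197.36

Standard weights: 0.06, 0.02, 0.02, 0.76, 0.14.
Standardized rate: 0.0600×6.27 + 0.0200×39.11 + 0.0200×69.55 + 0.7600×213.63 + 0.1400×231.80 = 197.3602 per 100000.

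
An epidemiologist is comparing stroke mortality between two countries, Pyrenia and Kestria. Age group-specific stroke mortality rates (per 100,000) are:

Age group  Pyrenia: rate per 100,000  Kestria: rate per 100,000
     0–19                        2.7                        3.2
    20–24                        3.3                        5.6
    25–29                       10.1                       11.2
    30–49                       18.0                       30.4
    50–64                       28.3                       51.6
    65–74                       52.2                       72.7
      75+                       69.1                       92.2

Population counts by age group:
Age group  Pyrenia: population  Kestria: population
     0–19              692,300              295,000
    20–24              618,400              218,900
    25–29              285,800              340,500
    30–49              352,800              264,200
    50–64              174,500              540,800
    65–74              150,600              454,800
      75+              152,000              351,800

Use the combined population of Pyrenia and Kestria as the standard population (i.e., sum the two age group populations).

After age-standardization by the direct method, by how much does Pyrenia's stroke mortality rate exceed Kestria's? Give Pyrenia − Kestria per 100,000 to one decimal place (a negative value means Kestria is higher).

-10.5

Combined standard total = 4,892,400; weights = 0.2018, 0.1711, 0.1280, 0.1261, 0.1462, 0.1237, 0.1030.
Pyrenia: 0.2018×2.7 + 0.1711×3.3 + 0.1280×10.1 + 0.1261×18.0 + 0.1462×28.3 + 0.1237×52.2 + 0.1030×69.1 = 22.3853 per 100,000.
Kestria: 0.2018×3.2 + 0.1711×5.6 + 0.1280×11.2 + 0.1261×30.4 + 0.1462×51.6 + 0.1237×72.7 + 0.1030×92.2 = 32.9066 per 100,000.
Difference = 22.3853 − 32.9066 = -10.5212.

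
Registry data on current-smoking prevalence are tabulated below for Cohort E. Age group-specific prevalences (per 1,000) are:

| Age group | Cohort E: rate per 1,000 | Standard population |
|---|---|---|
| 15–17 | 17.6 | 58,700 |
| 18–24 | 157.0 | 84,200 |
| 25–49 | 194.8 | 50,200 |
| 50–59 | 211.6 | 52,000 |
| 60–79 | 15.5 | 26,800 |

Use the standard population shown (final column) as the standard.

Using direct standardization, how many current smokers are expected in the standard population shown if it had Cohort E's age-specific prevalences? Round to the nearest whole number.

Expected current smokers = Σ (standard pop × age-specific rate ÷ 1,000)
= 58,700×17.6/1,000 + 84,200×157.0/1,000 + 50,200×194.8/1,000 + 52,000×211.6/1,000 + 26,800×15.5/1,000
= 1033.12 + 13219.40 + 9778.96 + 11003.20 + 415.40 = 35450.08.

35450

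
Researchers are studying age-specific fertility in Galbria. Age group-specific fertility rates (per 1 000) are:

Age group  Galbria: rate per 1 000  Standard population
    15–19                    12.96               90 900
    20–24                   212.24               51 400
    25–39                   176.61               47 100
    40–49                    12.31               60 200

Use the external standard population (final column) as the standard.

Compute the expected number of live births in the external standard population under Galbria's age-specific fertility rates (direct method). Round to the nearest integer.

Expected live births = Σ (standard pop × age-specific rate ÷ 1 000)
= 90 900×12.96/1 000 + 51 400×212.24/1 000 + 47 100×176.61/1 000 + 60 200×12.31/1 000
= 1178.06 + 10909.14 + 8318.33 + 741.06 = 21146.59.

21147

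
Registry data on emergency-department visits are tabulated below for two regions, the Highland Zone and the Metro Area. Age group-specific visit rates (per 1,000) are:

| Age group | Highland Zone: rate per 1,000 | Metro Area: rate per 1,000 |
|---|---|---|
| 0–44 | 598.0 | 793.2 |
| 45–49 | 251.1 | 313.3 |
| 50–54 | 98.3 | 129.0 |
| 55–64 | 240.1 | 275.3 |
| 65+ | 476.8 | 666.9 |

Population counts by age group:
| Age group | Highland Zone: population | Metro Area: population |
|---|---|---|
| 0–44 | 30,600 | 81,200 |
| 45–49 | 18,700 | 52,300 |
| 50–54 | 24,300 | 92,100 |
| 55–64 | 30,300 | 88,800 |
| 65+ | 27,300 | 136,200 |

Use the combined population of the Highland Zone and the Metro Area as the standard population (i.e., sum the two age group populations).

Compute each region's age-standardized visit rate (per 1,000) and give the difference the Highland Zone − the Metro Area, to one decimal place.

-111.9

Combined standard total = 581,800; weights = 0.1922, 0.1220, 0.2001, 0.2047, 0.2810.
The Highland Zone: 0.1922×598.0 + 0.1220×251.1 + 0.2001×98.3 + 0.2047×240.1 + 0.2810×476.8 = 348.3660 per 1,000.
The Metro Area: 0.1922×793.2 + 0.1220×313.3 + 0.2001×129.0 + 0.2047×275.3 + 0.2810×666.9 = 460.2373 per 1,000.
Difference = 348.3660 − 460.2373 = -111.8713.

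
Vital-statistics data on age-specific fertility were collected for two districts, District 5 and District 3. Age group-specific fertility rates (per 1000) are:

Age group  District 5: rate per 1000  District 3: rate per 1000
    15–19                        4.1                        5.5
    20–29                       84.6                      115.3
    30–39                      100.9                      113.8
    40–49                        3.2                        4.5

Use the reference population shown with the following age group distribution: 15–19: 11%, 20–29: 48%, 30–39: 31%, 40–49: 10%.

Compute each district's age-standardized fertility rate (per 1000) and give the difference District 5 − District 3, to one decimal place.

-19.0

Standard weights: 0.11, 0.48, 0.31, 0.10.
District 5: 0.1100×4.1 + 0.4800×84.6 + 0.3100×100.9 + 0.1000×3.2 = 72.6580 per 1000.
District 3: 0.1100×5.5 + 0.4800×115.3 + 0.3100×113.8 + 0.1000×4.5 = 91.6770 per 1000.
Difference = 72.6580 − 91.6770 = -19.0190.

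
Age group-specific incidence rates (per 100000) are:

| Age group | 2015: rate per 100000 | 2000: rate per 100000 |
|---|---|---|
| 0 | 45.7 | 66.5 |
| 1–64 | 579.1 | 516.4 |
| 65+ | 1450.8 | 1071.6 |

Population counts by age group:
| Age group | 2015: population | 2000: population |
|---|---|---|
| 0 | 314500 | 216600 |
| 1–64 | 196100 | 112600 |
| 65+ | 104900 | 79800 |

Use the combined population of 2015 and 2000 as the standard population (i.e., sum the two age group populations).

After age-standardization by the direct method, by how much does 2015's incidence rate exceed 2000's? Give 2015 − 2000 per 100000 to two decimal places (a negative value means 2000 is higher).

Combined standard total = 1024500; weights = 0.5184, 0.3013, 0.1803.
2015: 0.5184×45.7 + 0.3013×579.1 + 0.1803×1450.8 = 459.7386 per 100000.
2000: 0.5184×66.5 + 0.3013×516.4 + 0.1803×1071.6 = 383.2653 per 100000.
Difference = 459.7386 − 383.2653 = 76.4733.

76.47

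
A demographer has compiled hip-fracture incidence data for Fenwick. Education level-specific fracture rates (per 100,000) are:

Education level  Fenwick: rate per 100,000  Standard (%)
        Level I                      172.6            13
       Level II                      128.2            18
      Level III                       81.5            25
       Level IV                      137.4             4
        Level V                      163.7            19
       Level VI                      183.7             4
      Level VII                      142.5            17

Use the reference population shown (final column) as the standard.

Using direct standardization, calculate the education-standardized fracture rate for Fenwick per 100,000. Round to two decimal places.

Standard weights: 0.13, 0.18, 0.25, 0.04, 0.19, 0.04, 0.17.
Standardized rate: 0.1300×172.6 + 0.1800×128.2 + 0.2500×81.5 + 0.0400×137.4 + 0.1900×163.7 + 0.0400×183.7 + 0.1700×142.5 = 134.0610 per 100,000.

134.06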